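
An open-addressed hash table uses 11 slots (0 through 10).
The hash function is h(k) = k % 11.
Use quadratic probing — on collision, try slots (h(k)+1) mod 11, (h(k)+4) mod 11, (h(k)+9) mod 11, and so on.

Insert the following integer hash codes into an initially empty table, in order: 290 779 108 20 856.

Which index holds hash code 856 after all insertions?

290 hashes to 4; slot 4 is free => place at 4.
779 hashes to 9; slot 9 is free => place at 9.
108 hashes to 9; 9 taken => place at 10.
20 hashes to 9; 9,10 taken => place at 2.
856 hashes to 9; 9,10,2 taken => place at 7.
Table: [-, -, 20, -, 290, -, -, 856, -, 779, 108]

7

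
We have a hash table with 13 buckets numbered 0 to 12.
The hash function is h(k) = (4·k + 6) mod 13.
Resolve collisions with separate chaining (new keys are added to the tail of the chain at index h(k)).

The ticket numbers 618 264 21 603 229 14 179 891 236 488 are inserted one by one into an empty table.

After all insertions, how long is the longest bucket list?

618 → bucket 8
264 → bucket 9
21 → bucket 12
603 → bucket 0
229 → bucket 12 (collision)
14 → bucket 10
179 → bucket 7
891 → bucket 8 (collision)
236 → bucket 1
488 → bucket 8 (collision)
Final buckets:
0: 603
1: 236
2: _
3: _
4: _
5: _
6: _
7: 179
8: 618 -> 891 -> 488
9: 264
10: 14
11: _
12: 21 -> 229

3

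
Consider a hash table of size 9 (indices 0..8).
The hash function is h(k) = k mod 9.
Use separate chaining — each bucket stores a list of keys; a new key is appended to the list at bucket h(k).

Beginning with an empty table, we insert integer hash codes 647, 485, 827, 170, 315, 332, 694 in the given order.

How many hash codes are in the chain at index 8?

647 -> bucket 8
485 -> bucket 8 (collision)
827 -> bucket 8 (collision)
170 -> bucket 8 (collision)
315 -> bucket 0
332 -> bucket 8 (collision)
694 -> bucket 1
Final buckets:
0: 315
1: 694
2: _
3: _
4: _
5: _
6: _
7: _
8: 647 -> 485 -> 827 -> 170 -> 332

5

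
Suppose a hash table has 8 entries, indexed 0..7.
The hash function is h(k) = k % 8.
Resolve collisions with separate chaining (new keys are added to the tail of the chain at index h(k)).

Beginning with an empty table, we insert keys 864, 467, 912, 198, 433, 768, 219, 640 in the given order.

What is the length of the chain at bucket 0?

4

864 → bucket 0
467 → bucket 3
912 → bucket 0 (collision)
198 → bucket 6
433 → bucket 1
768 → bucket 0 (collision)
219 → bucket 3 (collision)
640 → bucket 0 (collision)
Final buckets:
0: 864 -> 912 -> 768 -> 640
1: 433
2: —
3: 467 -> 219
4: —
5: —
6: 198
7: —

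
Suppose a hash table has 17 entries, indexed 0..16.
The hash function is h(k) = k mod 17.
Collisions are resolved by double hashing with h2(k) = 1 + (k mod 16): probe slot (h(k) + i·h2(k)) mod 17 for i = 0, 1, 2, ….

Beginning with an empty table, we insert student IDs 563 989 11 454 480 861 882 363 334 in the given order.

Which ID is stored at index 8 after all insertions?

563 hashes to 2; slot 2 is free => place at 2.
989 hashes to 3; slot 3 is free => place at 3.
11 hashes to 11; slot 11 is free => place at 11.
454 hashes to 12; slot 12 is free => place at 12.
480 hashes to 4; slot 4 is free => place at 4.
861 hashes to 11, h2=14; 11 taken => place at 8.
882 hashes to 15; slot 15 is free => place at 15.
363 hashes to 6; slot 6 is free => place at 6.
334 hashes to 11, h2=15; 11 taken => place at 9.
Table: [-, -, 563, 989, 480, -, 363, -, 861, 334, -, 11, 454, -, -, 882, -]

861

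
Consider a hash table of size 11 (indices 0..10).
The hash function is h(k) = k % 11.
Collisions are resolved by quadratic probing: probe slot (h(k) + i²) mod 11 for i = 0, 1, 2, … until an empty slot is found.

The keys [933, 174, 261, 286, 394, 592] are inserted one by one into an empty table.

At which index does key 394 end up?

2

933 hashes to 9; slot 9 is free -> place at 9.
174 hashes to 9; 9 taken -> place at 10.
261 hashes to 8; slot 8 is free -> place at 8.
286 hashes to 0; slot 0 is free -> place at 0.
394 hashes to 9; 9,10 taken -> place at 2.
592 hashes to 9; 9,10,2 taken -> place at 7.
Table: [286, ., 394, ., ., ., ., 592, 261, 933, 174]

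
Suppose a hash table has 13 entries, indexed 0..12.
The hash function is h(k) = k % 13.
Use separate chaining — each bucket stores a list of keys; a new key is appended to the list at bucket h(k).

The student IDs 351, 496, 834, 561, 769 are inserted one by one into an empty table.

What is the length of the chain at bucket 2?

4

351 -> bucket 0
496 -> bucket 2
834 -> bucket 2 (collision)
561 -> bucket 2 (collision)
769 -> bucket 2 (collision)
Final buckets:
0: 351
1: ∅
2: 496 -> 834 -> 561 -> 769
3: ∅
4: ∅
5: ∅
6: ∅
7: ∅
8: ∅
9: ∅
10: ∅
11: ∅
12: ∅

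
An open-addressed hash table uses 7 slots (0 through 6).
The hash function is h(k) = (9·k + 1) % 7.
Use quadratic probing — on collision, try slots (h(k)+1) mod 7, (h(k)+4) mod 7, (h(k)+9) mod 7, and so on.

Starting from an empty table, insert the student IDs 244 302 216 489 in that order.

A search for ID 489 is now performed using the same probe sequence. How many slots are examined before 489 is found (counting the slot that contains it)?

Insert 244: h=6, slot 6 empty => index 6.
Insert 302: h=3, slot 3 empty => index 3.
Insert 216: h=6, slot 6 occupied => index 0.
Insert 489: h=6, slots 6,0,3 occupied => index 1.
Table: [216, 489, —, 302, —, —, 244]
Lookup 489: h=6, probe 6,0,3,1 → found at 1.

4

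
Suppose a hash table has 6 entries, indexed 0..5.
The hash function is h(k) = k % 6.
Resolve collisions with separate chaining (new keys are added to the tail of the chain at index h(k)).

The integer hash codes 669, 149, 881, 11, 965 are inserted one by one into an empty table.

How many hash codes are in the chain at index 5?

4

Insert 669: h=3, bucket 3 empty → new chain.
Insert 149: h=5, bucket 5 empty → new chain.
Insert 881: h=5, bucket 5 nonempty → append to chain.
Insert 11: h=5, bucket 5 nonempty → append to chain.
Insert 965: h=5, bucket 5 nonempty → append to chain.
Final buckets:
0: -
1: -
2: -
3: 669
4: -
5: 149 -> 881 -> 11 -> 965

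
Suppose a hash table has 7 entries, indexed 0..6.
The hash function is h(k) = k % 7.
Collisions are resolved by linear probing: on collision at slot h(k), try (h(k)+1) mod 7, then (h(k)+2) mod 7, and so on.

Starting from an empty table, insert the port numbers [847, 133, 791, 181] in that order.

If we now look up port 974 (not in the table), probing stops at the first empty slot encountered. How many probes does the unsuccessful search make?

3

847 hashes to 0; slot 0 is free → place at 0.
133 hashes to 0; 0 taken → place at 1.
791 hashes to 0; 0,1 taken → place at 2.
181 hashes to 6; slot 6 is free → place at 6.
Table: [847, 133, 791, _, _, _, 181]
Lookup 974: h=1, probe 1,2,3 → slot 3 empty, not found.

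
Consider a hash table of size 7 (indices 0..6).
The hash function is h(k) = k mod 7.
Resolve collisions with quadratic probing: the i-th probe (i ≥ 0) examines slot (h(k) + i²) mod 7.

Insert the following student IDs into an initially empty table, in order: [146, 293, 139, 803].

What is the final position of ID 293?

0

146 hashes to 6; slot 6 is free → place at 6.
293 hashes to 6; 6 taken → place at 0.
139 hashes to 6; 6,0 taken → place at 3.
803 hashes to 5; slot 5 is free → place at 5.
Table: [293, ., ., 139, ., 803, 146]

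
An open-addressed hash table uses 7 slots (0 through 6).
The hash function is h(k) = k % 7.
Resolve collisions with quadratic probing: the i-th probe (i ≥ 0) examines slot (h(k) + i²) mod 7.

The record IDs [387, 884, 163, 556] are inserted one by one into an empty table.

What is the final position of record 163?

387 hashes to 2; slot 2 is free -> place at 2.
884 hashes to 2; 2 taken -> place at 3.
163 hashes to 2; 2,3 taken -> place at 6.
556 hashes to 3; 3 taken -> place at 4.
Table: [-, -, 387, 884, 556, -, 163]

6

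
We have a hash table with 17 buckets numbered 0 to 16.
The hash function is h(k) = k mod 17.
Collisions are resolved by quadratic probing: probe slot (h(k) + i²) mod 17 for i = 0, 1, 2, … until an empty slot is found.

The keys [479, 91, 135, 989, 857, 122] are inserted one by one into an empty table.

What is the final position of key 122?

Insert 479: h=3, slot 3 empty -> index 3.
Insert 91: h=6, slot 6 empty -> index 6.
Insert 135: h=16, slot 16 empty -> index 16.
Insert 989: h=3, slot 3 occupied -> index 4.
Insert 857: h=7, slot 7 empty -> index 7.
Insert 122: h=3, slots 3,4,7 occupied -> index 12.
Table: [., ., ., 479, 989, ., 91, 857, ., ., ., ., 122, ., ., ., 135]

12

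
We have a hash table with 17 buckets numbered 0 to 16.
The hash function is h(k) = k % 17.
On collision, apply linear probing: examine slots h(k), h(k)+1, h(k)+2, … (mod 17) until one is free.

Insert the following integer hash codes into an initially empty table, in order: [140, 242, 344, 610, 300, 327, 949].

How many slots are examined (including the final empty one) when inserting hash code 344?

3

Insert 140: h=4, slot 4 empty → index 4.
Insert 242: h=4, slot 4 occupied → index 5.
Insert 344: h=4, slots 4,5 occupied → index 6.
Insert 610: h=15, slot 15 empty → index 15.
Insert 300: h=11, slot 11 empty → index 11.
Insert 327: h=4, slots 4,5,6 occupied → index 7.
Insert 949: h=14, slot 14 empty → index 14.
Table: [_, _, _, _, 140, 242, 344, 327, _, _, _, 300, _, _, 949, 610, _]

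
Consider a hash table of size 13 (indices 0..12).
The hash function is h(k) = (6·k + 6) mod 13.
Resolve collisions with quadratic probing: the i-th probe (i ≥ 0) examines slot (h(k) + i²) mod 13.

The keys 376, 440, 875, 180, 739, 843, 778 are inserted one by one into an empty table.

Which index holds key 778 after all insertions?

376: h=0 → slot 0
440: h=7 → slot 7
875: h=4 → slot 4
180: h=7, probe 7,8 → slot 8
739: h=7, probe 7,8,11 → slot 11
843: h=7, probe 7,8,11,3 → slot 3
778: h=7, probe 7,8,11,3,10 → slot 10
Table: [376, -, -, 843, 875, -, -, 440, 180, -, 778, 739, -]

10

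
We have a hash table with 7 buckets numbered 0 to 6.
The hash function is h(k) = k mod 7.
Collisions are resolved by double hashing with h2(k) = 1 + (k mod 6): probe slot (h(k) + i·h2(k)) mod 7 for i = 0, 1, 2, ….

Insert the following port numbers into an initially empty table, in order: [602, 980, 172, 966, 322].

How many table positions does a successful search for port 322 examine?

602: h=0 => slot 0
980: h=0, h2=3, probe 0,3 => slot 3
172: h=4 => slot 4
966: h=0, h2=1, probe 0,1 => slot 1
322: h=0, h2=5, probe 0,5 => slot 5
Table: [602, 966, ∅, 980, 172, 322, ∅]
Lookup 322: h=0, h2=5, probe 0,5 → found at 5.

2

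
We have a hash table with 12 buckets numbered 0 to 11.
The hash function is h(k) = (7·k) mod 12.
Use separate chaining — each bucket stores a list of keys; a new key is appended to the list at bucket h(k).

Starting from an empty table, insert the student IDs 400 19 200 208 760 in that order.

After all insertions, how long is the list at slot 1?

400 → bucket 4
19 → bucket 1
200 → bucket 8
208 → bucket 4 (collision)
760 → bucket 4 (collision)
Final buckets:
0: -
1: 19
2: -
3: -
4: 400 -> 208 -> 760
5: -
6: -
7: -
8: 200
9: -
10: -
11: -

1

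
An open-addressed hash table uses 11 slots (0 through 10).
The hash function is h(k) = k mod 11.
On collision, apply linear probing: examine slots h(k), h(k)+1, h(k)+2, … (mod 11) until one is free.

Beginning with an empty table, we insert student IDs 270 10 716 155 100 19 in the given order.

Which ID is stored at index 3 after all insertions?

100

270 hashes to 6; slot 6 is free => place at 6.
10 hashes to 10; slot 10 is free => place at 10.
716 hashes to 1; slot 1 is free => place at 1.
155 hashes to 1; 1 taken => place at 2.
100 hashes to 1; 1,2 taken => place at 3.
19 hashes to 8; slot 8 is free => place at 8.
Table: [_, 716, 155, 100, _, _, 270, _, 19, _, 10]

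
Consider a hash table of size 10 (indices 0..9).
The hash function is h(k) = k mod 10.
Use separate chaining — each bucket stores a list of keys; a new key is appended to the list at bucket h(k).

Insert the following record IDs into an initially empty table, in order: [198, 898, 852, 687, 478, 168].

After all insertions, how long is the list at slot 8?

4

Insert 198: h=8, bucket 8 empty → new chain.
Insert 898: h=8, bucket 8 nonempty → append to chain.
Insert 852: h=2, bucket 2 empty → new chain.
Insert 687: h=7, bucket 7 empty → new chain.
Insert 478: h=8, bucket 8 nonempty → append to chain.
Insert 168: h=8, bucket 8 nonempty → append to chain.
Final buckets:
0: .
1: .
2: 852
3: .
4: .
5: .
6: .
7: 687
8: 198 -> 898 -> 478 -> 168
9: .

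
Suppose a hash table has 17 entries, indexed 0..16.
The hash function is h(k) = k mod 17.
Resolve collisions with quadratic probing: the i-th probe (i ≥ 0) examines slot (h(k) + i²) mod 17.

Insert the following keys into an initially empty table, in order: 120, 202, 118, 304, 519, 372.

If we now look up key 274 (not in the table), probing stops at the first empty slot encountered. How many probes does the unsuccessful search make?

2

120: h=1 -> slot 1
202: h=15 -> slot 15
118: h=16 -> slot 16
304: h=15, probe 15,16,2 -> slot 2
519: h=9 -> slot 9
372: h=15, probe 15,16,2,7 -> slot 7
Table: [—, 120, 304, —, —, —, —, 372, —, 519, —, —, —, —, —, 202, 118]
Lookup 274: h=2, probe 2,3 → slot 3 empty, not found.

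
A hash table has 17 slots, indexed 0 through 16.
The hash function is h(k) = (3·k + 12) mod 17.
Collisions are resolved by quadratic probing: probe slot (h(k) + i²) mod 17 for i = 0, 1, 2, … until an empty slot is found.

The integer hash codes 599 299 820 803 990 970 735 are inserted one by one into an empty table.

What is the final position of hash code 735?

9

Insert 599: h=7, slot 7 empty => index 7.
Insert 299: h=8, slot 8 empty => index 8.
Insert 820: h=7, slots 7,8 occupied => index 11.
Insert 803: h=7, slots 7,8,11 occupied => index 16.
Insert 990: h=7, slots 7,8,11,16 occupied => index 6.
Insert 970: h=15, slot 15 empty => index 15.
Insert 735: h=7, slots 7,8,11,16,6,15 occupied => index 9.
Table: [_, _, _, _, _, _, 990, 599, 299, 735, _, 820, _, _, _, 970, 803]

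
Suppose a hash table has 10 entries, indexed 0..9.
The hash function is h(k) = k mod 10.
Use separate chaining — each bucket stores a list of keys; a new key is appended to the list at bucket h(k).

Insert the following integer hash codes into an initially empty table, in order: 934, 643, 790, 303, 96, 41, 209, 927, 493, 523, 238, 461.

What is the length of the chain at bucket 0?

934 → bucket 4
643 → bucket 3
790 → bucket 0
303 → bucket 3 (collision)
96 → bucket 6
41 → bucket 1
209 → bucket 9
927 → bucket 7
493 → bucket 3 (collision)
523 → bucket 3 (collision)
238 → bucket 8
461 → bucket 1 (collision)
Final buckets:
0: 790
1: 41 -> 461
2: —
3: 643 -> 303 -> 493 -> 523
4: 934
5: —
6: 96
7: 927
8: 238
9: 209

1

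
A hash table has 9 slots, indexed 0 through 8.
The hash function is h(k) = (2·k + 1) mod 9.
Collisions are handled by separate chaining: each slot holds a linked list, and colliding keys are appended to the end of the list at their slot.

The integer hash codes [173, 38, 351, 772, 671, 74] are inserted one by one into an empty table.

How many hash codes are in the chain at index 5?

Insert 173: h=5, bucket 5 empty → new chain.
Insert 38: h=5, bucket 5 nonempty → append to chain.
Insert 351: h=1, bucket 1 empty → new chain.
Insert 772: h=6, bucket 6 empty → new chain.
Insert 671: h=2, bucket 2 empty → new chain.
Insert 74: h=5, bucket 5 nonempty → append to chain.
Final buckets:
0: —
1: 351
2: 671
3: —
4: —
5: 173 -> 38 -> 74
6: 772
7: —
8: —

3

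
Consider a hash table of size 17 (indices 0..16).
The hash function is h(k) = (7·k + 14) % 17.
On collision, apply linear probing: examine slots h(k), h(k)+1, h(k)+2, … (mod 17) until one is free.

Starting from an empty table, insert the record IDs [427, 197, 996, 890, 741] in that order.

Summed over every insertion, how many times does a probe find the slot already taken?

3

427 hashes to 11; slot 11 is free → place at 11.
197 hashes to 16; slot 16 is free → place at 16.
996 hashes to 16; 16 taken → place at 0.
890 hashes to 5; slot 5 is free → place at 5.
741 hashes to 16; 16,0 taken → place at 1.
Table: [996, 741, ., ., ., 890, ., ., ., ., ., 427, ., ., ., ., 197]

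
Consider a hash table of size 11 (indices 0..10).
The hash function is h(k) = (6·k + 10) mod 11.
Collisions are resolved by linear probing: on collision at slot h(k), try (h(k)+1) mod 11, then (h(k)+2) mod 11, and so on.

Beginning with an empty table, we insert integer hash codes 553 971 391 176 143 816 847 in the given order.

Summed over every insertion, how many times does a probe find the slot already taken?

7

Insert 553: h=6, slot 6 empty => index 6.
Insert 971: h=6, slot 6 occupied => index 7.
Insert 391: h=2, slot 2 empty => index 2.
Insert 176: h=10, slot 10 empty => index 10.
Insert 143: h=10, slot 10 occupied => index 0.
Insert 816: h=0, slot 0 occupied => index 1.
Insert 847: h=10, slots 10,0,1,2 occupied => index 3.
Table: [143, 816, 391, 847, ∅, ∅, 553, 971, ∅, ∅, 176]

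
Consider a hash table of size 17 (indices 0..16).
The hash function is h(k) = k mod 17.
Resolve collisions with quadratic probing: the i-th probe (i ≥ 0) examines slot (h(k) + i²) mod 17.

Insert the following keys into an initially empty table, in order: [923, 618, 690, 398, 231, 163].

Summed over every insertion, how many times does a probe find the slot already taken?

3

923 hashes to 5; slot 5 is free -> place at 5.
618 hashes to 6; slot 6 is free -> place at 6.
690 hashes to 10; slot 10 is free -> place at 10.
398 hashes to 7; slot 7 is free -> place at 7.
231 hashes to 10; 10 taken -> place at 11.
163 hashes to 10; 10,11 taken -> place at 14.
Table: [-, -, -, -, -, 923, 618, 398, -, -, 690, 231, -, -, 163, -, -]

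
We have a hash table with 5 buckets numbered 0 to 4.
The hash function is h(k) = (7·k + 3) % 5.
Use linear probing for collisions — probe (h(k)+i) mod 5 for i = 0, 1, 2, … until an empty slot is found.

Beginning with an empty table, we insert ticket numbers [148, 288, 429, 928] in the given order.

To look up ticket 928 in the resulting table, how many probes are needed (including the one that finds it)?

4

Insert 148: h=4, slot 4 empty -> index 4.
Insert 288: h=4, slot 4 occupied -> index 0.
Insert 429: h=1, slot 1 empty -> index 1.
Insert 928: h=4, slots 4,0,1 occupied -> index 2.
Table: [288, 429, 928, —, 148]
Lookup 928: h=4, probe 4,0,1,2 → found at 2.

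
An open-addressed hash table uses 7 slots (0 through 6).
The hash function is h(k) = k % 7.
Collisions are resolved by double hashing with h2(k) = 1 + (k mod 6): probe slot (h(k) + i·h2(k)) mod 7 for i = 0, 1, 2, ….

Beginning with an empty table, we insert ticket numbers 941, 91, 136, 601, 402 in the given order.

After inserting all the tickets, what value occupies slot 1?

136

941: h=3 → slot 3
91: h=0 → slot 0
136: h=3, h2=5, probe 3,1 → slot 1
601: h=6 → slot 6
402: h=3, h2=1, probe 3,4 → slot 4
Table: [91, 136, _, 941, 402, _, 601]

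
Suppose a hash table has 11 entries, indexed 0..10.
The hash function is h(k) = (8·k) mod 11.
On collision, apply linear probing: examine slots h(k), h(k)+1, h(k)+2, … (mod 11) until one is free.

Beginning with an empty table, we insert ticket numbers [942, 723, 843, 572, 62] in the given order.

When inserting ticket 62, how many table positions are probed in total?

3

942 hashes to 1; slot 1 is free => place at 1.
723 hashes to 9; slot 9 is free => place at 9.
843 hashes to 1; 1 taken => place at 2.
572 hashes to 0; slot 0 is free => place at 0.
62 hashes to 1; 1,2 taken => place at 3.
Table: [572, 942, 843, 62, -, -, -, -, -, 723, -]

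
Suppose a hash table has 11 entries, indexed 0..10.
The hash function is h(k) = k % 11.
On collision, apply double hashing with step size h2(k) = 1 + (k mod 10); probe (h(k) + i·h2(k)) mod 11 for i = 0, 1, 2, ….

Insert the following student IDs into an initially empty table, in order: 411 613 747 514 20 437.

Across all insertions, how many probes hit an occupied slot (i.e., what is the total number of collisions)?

2

411: h=4 → slot 4
613: h=8 → slot 8
747: h=10 → slot 10
514: h=8, h2=5, probe 8,2 → slot 2
20: h=9 → slot 9
437: h=8, h2=8, probe 8,5 → slot 5
Table: [—, —, 514, —, 411, 437, —, —, 613, 20, 747]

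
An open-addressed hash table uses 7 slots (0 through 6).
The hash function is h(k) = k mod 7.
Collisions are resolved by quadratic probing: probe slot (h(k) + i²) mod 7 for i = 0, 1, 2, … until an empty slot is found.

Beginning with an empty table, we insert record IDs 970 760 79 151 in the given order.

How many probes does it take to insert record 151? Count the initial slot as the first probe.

970: h=4 -> slot 4
760: h=4, probe 4,5 -> slot 5
79: h=2 -> slot 2
151: h=4, probe 4,5,1 -> slot 1
Table: [_, 151, 79, _, 970, 760, _]

3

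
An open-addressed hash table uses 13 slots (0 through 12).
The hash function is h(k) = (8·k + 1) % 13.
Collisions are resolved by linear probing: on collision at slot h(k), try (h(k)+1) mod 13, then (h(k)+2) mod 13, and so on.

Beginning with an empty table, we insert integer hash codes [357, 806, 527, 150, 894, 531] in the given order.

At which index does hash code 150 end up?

6

357: h=10 -> slot 10
806: h=1 -> slot 1
527: h=5 -> slot 5
150: h=5, probe 5,6 -> slot 6
894: h=3 -> slot 3
531: h=11 -> slot 11
Table: [∅, 806, ∅, 894, ∅, 527, 150, ∅, ∅, ∅, 357, 531, ∅]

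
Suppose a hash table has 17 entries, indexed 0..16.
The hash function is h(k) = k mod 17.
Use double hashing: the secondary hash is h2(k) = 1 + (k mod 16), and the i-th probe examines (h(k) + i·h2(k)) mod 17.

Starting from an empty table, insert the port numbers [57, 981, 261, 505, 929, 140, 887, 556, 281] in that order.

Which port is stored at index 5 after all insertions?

505

57: h=6 -> slot 6
981: h=12 -> slot 12
261: h=6, h2=6, probe 6,12,1 -> slot 1
505: h=12, h2=10, probe 12,5 -> slot 5
929: h=11 -> slot 11
140: h=4 -> slot 4
887: h=3 -> slot 3
556: h=12, h2=13, probe 12,8 -> slot 8
281: h=9 -> slot 9
Table: [-, 261, -, 887, 140, 505, 57, -, 556, 281, -, 929, 981, -, -, -, -]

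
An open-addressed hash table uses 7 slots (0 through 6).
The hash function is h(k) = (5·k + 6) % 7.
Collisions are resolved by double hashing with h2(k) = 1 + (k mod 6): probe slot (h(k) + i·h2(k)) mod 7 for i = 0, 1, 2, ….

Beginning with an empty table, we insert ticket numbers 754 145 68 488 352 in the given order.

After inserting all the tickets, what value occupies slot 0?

352

754 hashes to 3; slot 3 is free -> place at 3.
145 hashes to 3, h2=2; 3 taken -> place at 5.
68 hashes to 3, h2=3; 3 taken -> place at 6.
488 hashes to 3, h2=3; 3,6 taken -> place at 2.
352 hashes to 2, h2=5; 2 taken -> place at 0.
Table: [352, ., 488, 754, ., 145, 68]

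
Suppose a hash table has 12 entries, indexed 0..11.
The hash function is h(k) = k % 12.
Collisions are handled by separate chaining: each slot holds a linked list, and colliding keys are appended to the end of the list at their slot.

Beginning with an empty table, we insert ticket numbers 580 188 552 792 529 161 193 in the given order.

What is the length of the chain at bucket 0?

2

580 → bucket 4
188 → bucket 8
552 → bucket 0
792 → bucket 0 (collision)
529 → bucket 1
161 → bucket 5
193 → bucket 1 (collision)
Final buckets:
0: 552 -> 792
1: 529 -> 193
2: -
3: -
4: 580
5: 161
6: -
7: -
8: 188
9: -
10: -
11: -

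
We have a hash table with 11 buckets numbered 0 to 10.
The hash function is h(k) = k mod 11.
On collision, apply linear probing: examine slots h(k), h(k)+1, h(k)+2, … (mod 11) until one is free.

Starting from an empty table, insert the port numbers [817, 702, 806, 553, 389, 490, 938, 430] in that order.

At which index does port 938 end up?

8

817: h=3 -> slot 3
702: h=9 -> slot 9
806: h=3, probe 3,4 -> slot 4
553: h=3, probe 3,4,5 -> slot 5
389: h=4, probe 4,5,6 -> slot 6
490: h=6, probe 6,7 -> slot 7
938: h=3, probe 3,4,5,6,7,8 -> slot 8
430: h=1 -> slot 1
Table: [., 430, ., 817, 806, 553, 389, 490, 938, 702, .]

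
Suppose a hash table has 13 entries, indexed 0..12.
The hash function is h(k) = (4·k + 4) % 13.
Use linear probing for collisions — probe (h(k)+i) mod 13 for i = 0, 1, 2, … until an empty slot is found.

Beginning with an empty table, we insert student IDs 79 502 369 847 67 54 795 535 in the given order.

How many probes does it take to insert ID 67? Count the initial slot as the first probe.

2

79 hashes to 8; slot 8 is free => place at 8.
502 hashes to 10; slot 10 is free => place at 10.
369 hashes to 11; slot 11 is free => place at 11.
847 hashes to 12; slot 12 is free => place at 12.
67 hashes to 12; 12 taken => place at 0.
54 hashes to 12; 12,0 taken => place at 1.
795 hashes to 12; 12,0,1 taken => place at 2.
535 hashes to 12; 12,0,1,2 taken => place at 3.
Table: [67, 54, 795, 535, -, -, -, -, 79, -, 502, 369, 847]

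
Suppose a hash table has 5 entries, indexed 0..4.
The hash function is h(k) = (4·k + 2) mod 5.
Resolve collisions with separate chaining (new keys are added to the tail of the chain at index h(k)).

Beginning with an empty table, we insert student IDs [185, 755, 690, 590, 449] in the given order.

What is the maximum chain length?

4

Insert 185: h=2, bucket 2 empty → new chain.
Insert 755: h=2, bucket 2 nonempty → append to chain.
Insert 690: h=2, bucket 2 nonempty → append to chain.
Insert 590: h=2, bucket 2 nonempty → append to chain.
Insert 449: h=3, bucket 3 empty → new chain.
Final buckets:
0: -
1: -
2: 185 -> 755 -> 690 -> 590
3: 449
4: -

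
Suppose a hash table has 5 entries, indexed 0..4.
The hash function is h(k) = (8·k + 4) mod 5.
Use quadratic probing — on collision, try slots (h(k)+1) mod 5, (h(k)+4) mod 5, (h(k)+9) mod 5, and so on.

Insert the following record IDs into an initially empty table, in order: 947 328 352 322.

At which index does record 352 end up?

947 hashes to 0; slot 0 is free -> place at 0.
328 hashes to 3; slot 3 is free -> place at 3.
352 hashes to 0; 0 taken -> place at 1.
322 hashes to 0; 0,1 taken -> place at 4.
Table: [947, 352, -, 328, 322]

1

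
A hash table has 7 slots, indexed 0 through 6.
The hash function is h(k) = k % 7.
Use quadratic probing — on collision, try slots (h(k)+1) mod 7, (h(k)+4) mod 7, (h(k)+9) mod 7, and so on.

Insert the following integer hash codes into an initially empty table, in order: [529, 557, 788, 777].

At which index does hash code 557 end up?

5

Insert 529: h=4, slot 4 empty → index 4.
Insert 557: h=4, slot 4 occupied → index 5.
Insert 788: h=4, slots 4,5 occupied → index 1.
Insert 777: h=0, slot 0 empty → index 0.
Table: [777, 788, _, _, 529, 557, _]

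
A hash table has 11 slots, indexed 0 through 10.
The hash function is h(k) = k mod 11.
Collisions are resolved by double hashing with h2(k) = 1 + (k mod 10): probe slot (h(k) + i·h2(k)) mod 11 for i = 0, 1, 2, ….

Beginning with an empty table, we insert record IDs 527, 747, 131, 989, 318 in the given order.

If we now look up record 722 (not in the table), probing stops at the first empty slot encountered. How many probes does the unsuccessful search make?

Insert 527: h=10, slot 10 empty => index 10.
Insert 747: h=10, h2=8, slot 10 occupied => index 7.
Insert 131: h=10, h2=2, slot 10 occupied => index 1.
Insert 989: h=10, h2=10, slot 10 occupied => index 9.
Insert 318: h=10, h2=9, slot 10 occupied => index 8.
Table: [—, 131, —, —, —, —, —, 747, 318, 989, 527]
Lookup 722: h=7, h2=3, probe 7,10,2 → slot 2 empty, not found.

3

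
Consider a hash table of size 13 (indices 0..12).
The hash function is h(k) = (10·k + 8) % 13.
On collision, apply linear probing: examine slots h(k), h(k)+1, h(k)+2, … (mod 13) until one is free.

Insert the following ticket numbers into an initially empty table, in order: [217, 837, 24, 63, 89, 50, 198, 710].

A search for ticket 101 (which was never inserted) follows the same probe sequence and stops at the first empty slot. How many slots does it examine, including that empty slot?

Insert 217: h=7, slot 7 empty => index 7.
Insert 837: h=6, slot 6 empty => index 6.
Insert 24: h=1, slot 1 empty => index 1.
Insert 63: h=1, slot 1 occupied => index 2.
Insert 89: h=1, slots 1,2 occupied => index 3.
Insert 50: h=1, slots 1,2,3 occupied => index 4.
Insert 198: h=12, slot 12 empty => index 12.
Insert 710: h=10, slot 10 empty => index 10.
Table: [., 24, 63, 89, 50, ., 837, 217, ., ., 710, ., 198]
Lookup 101: h=4, probe 4,5 → slot 5 empty, not found.

2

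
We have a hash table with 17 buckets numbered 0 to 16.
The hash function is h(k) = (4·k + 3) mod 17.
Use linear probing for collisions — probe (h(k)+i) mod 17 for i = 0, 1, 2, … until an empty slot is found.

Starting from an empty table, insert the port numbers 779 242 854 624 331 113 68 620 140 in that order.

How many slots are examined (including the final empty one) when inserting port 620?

5

Insert 779: h=8, slot 8 empty → index 8.
Insert 242: h=2, slot 2 empty → index 2.
Insert 854: h=2, slot 2 occupied → index 3.
Insert 624: h=0, slot 0 empty → index 0.
Insert 331: h=1, slot 1 empty → index 1.
Insert 113: h=13, slot 13 empty → index 13.
Insert 68: h=3, slot 3 occupied → index 4.
Insert 620: h=1, slots 1,2,3,4 occupied → index 5.
Insert 140: h=2, slots 2,3,4,5 occupied → index 6.
Table: [624, 331, 242, 854, 68, 620, 140, ., 779, ., ., ., ., 113, ., ., .]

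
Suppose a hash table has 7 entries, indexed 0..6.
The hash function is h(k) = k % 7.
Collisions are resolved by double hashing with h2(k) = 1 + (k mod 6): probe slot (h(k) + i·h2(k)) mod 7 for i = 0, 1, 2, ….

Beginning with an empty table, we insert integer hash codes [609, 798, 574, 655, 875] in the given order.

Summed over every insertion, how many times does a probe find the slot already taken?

3

609: h=0 => slot 0
798: h=0, h2=1, probe 0,1 => slot 1
574: h=0, h2=5, probe 0,5 => slot 5
655: h=4 => slot 4
875: h=0, h2=6, probe 0,6 => slot 6
Table: [609, 798, _, _, 655, 574, 875]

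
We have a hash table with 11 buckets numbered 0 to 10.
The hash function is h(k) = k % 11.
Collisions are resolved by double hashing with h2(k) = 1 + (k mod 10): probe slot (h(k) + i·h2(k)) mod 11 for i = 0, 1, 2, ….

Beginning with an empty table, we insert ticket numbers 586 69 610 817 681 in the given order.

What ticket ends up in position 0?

Insert 586: h=3, slot 3 empty -> index 3.
Insert 69: h=3, h2=10, slot 3 occupied -> index 2.
Insert 610: h=5, slot 5 empty -> index 5.
Insert 817: h=3, h2=8, slot 3 occupied -> index 0.
Insert 681: h=10, slot 10 empty -> index 10.
Table: [817, ., 69, 586, ., 610, ., ., ., ., 681]

817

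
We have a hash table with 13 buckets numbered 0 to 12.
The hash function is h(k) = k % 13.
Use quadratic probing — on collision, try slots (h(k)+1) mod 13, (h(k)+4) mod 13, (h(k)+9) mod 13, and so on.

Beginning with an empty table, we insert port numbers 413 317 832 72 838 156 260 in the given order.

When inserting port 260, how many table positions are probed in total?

3

413 hashes to 10; slot 10 is free => place at 10.
317 hashes to 5; slot 5 is free => place at 5.
832 hashes to 0; slot 0 is free => place at 0.
72 hashes to 7; slot 7 is free => place at 7.
838 hashes to 6; slot 6 is free => place at 6.
156 hashes to 0; 0 taken => place at 1.
260 hashes to 0; 0,1 taken => place at 4.
Table: [832, 156, -, -, 260, 317, 838, 72, -, -, 413, -, -]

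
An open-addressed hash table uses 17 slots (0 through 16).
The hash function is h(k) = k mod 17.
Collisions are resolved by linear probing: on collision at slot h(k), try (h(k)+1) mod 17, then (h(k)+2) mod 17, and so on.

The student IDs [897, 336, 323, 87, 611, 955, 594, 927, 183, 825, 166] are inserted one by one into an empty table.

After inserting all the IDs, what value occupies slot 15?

183

897: h=13 -> slot 13
336: h=13, probe 13,14 -> slot 14
323: h=0 -> slot 0
87: h=2 -> slot 2
611: h=16 -> slot 16
955: h=3 -> slot 3
594: h=16, probe 16,0,1 -> slot 1
927: h=9 -> slot 9
183: h=13, probe 13,14,15 -> slot 15
825: h=9, probe 9,10 -> slot 10
166: h=13, probe 13,14,15,16,0,1,2,3,4 -> slot 4
Table: [323, 594, 87, 955, 166, ∅, ∅, ∅, ∅, 927, 825, ∅, ∅, 897, 336, 183, 611]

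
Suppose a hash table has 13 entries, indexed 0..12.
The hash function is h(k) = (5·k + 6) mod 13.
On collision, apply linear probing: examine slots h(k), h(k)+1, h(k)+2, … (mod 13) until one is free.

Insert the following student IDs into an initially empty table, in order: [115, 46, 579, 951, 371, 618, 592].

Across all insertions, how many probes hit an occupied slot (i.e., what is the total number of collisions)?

14

115 hashes to 9; slot 9 is free → place at 9.
46 hashes to 2; slot 2 is free → place at 2.
579 hashes to 2; 2 taken → place at 3.
951 hashes to 3; 3 taken → place at 4.
371 hashes to 2; 2,3,4 taken → place at 5.
618 hashes to 2; 2,3,4,5 taken → place at 6.
592 hashes to 2; 2,3,4,5,6 taken → place at 7.
Table: [-, -, 46, 579, 951, 371, 618, 592, -, 115, -, -, -]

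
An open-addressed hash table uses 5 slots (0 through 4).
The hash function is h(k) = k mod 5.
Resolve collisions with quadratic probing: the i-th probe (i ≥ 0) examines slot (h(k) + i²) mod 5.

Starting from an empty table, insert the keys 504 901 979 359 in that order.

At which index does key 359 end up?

504: h=4 -> slot 4
901: h=1 -> slot 1
979: h=4, probe 4,0 -> slot 0
359: h=4, probe 4,0,3 -> slot 3
Table: [979, 901, -, 359, 504]

3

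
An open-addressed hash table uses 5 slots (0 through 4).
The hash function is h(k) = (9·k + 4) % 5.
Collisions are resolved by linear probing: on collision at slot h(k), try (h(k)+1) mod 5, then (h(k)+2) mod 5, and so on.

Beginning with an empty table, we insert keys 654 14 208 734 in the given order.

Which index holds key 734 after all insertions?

3

654: h=0 -> slot 0
14: h=0, probe 0,1 -> slot 1
208: h=1, probe 1,2 -> slot 2
734: h=0, probe 0,1,2,3 -> slot 3
Table: [654, 14, 208, 734, —]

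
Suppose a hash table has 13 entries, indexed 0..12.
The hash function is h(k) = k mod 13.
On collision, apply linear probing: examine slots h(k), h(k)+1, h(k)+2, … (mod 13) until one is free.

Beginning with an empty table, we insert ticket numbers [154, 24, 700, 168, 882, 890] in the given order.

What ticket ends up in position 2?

Insert 154: h=11, slot 11 empty → index 11.
Insert 24: h=11, slot 11 occupied → index 12.
Insert 700: h=11, slots 11,12 occupied → index 0.
Insert 168: h=12, slots 12,0 occupied → index 1.
Insert 882: h=11, slots 11,12,0,1 occupied → index 2.
Insert 890: h=6, slot 6 empty → index 6.
Table: [700, 168, 882, _, _, _, 890, _, _, _, _, 154, 24]

882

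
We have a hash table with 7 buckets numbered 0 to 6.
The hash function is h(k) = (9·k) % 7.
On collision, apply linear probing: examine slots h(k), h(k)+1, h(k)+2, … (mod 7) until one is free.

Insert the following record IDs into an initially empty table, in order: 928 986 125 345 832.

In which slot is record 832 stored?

928 hashes to 1; slot 1 is free → place at 1.
986 hashes to 5; slot 5 is free → place at 5.
125 hashes to 5; 5 taken → place at 6.
345 hashes to 4; slot 4 is free → place at 4.
832 hashes to 5; 5,6 taken → place at 0.
Table: [832, 928, -, -, 345, 986, 125]

0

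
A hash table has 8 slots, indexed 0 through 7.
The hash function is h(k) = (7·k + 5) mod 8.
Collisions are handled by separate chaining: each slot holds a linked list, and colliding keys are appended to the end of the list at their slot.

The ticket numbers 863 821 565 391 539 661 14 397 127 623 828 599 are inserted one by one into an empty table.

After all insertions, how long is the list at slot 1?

1

Insert 863: h=6, bucket 6 empty -> new chain.
Insert 821: h=0, bucket 0 empty -> new chain.
Insert 565: h=0, bucket 0 nonempty -> append to chain.
Insert 391: h=6, bucket 6 nonempty -> append to chain.
Insert 539: h=2, bucket 2 empty -> new chain.
Insert 661: h=0, bucket 0 nonempty -> append to chain.
Insert 14: h=7, bucket 7 empty -> new chain.
Insert 397: h=0, bucket 0 nonempty -> append to chain.
Insert 127: h=6, bucket 6 nonempty -> append to chain.
Insert 623: h=6, bucket 6 nonempty -> append to chain.
Insert 828: h=1, bucket 1 empty -> new chain.
Insert 599: h=6, bucket 6 nonempty -> append to chain.
Final buckets:
0: 821 -> 565 -> 661 -> 397
1: 828
2: 539
3: _
4: _
5: _
6: 863 -> 391 -> 127 -> 623 -> 599
7: 14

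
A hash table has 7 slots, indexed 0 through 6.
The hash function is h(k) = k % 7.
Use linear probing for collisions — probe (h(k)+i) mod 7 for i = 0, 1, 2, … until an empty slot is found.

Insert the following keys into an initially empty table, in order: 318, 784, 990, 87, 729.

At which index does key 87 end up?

5

318 hashes to 3; slot 3 is free → place at 3.
784 hashes to 0; slot 0 is free → place at 0.
990 hashes to 3; 3 taken → place at 4.
87 hashes to 3; 3,4 taken → place at 5.
729 hashes to 1; slot 1 is free → place at 1.
Table: [784, 729, ∅, 318, 990, 87, ∅]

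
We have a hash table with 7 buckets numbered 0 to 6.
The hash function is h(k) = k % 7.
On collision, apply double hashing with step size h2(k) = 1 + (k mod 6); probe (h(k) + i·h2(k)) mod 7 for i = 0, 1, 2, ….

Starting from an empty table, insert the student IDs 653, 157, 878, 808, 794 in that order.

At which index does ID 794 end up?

653: h=2 => slot 2
157: h=3 => slot 3
878: h=3, h2=3, probe 3,6 => slot 6
808: h=3, h2=5, probe 3,1 => slot 1
794: h=3, h2=3, probe 3,6,2,5 => slot 5
Table: [—, 808, 653, 157, —, 794, 878]

5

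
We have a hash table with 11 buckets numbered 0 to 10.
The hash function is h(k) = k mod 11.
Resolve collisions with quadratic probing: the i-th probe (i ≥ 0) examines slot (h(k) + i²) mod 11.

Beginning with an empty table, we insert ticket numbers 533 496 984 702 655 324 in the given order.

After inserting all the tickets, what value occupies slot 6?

984

533 hashes to 5; slot 5 is free → place at 5.
496 hashes to 1; slot 1 is free → place at 1.
984 hashes to 5; 5 taken → place at 6.
702 hashes to 9; slot 9 is free → place at 9.
655 hashes to 6; 6 taken → place at 7.
324 hashes to 5; 5,6,9 taken → place at 3.
Table: [., 496, ., 324, ., 533, 984, 655, ., 702, .]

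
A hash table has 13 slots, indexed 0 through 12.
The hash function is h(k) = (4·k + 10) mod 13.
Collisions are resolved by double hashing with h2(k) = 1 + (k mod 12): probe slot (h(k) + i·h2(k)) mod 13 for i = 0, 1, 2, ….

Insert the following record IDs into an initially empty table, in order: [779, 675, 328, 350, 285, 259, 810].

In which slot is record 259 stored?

1

Insert 779: h=6, slot 6 empty => index 6.
Insert 675: h=6, h2=4, slot 6 occupied => index 10.
Insert 328: h=9, slot 9 empty => index 9.
Insert 350: h=6, h2=3, slots 6,9 occupied => index 12.
Insert 285: h=6, h2=10, slot 6 occupied => index 3.
Insert 259: h=6, h2=8, slot 6 occupied => index 1.
Insert 810: h=0, slot 0 empty => index 0.
Table: [810, 259, —, 285, —, —, 779, —, —, 328, 675, —, 350]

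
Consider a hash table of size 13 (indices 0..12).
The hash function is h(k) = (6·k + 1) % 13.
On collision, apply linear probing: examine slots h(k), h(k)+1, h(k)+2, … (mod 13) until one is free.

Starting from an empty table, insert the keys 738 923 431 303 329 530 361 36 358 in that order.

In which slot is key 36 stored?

Insert 738: h=9, slot 9 empty => index 9.
Insert 923: h=1, slot 1 empty => index 1.
Insert 431: h=0, slot 0 empty => index 0.
Insert 303: h=12, slot 12 empty => index 12.
Insert 329: h=12, slots 12,0,1 occupied => index 2.
Insert 530: h=9, slot 9 occupied => index 10.
Insert 361: h=9, slots 9,10 occupied => index 11.
Insert 36: h=9, slots 9,10,11,12,0,1,2 occupied => index 3.
Insert 358: h=4, slot 4 empty => index 4.
Table: [431, 923, 329, 36, 358, -, -, -, -, 738, 530, 361, 303]

3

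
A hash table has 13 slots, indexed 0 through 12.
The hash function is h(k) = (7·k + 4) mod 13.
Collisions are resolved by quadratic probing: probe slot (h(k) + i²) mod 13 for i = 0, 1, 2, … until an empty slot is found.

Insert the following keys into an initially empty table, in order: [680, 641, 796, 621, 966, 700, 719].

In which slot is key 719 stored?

2

680 hashes to 6; slot 6 is free → place at 6.
641 hashes to 6; 6 taken → place at 7.
796 hashes to 12; slot 12 is free → place at 12.
621 hashes to 9; slot 9 is free → place at 9.
966 hashes to 6; 6,7 taken → place at 10.
700 hashes to 3; slot 3 is free → place at 3.
719 hashes to 6; 6,7,10 taken → place at 2.
Table: [_, _, 719, 700, _, _, 680, 641, _, 621, 966, _, 796]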